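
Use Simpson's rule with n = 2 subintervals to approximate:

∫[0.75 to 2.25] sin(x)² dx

f(x) = sin(x)²
a = 0.75, b = 2.25, n = 2
h = (b - a)/n = 0.750000

Simpson's rule: (h/3)[f(x₀) + 4f(x₁) + 2f(x₂) + ... + f(xₙ)]

x_0 = 0.7500, f(x_0) = 0.464631, coefficient = 1
x_1 = 1.5000, f(x_1) = 0.994996, coefficient = 4
x_2 = 2.2500, f(x_2) = 0.605398, coefficient = 1

I ≈ (0.750000/3) × 5.050014 = 1.262504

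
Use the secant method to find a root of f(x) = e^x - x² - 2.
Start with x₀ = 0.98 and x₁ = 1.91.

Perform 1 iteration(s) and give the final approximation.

f(x) = e^x - x² - 2
x₀ = 0.98, x₁ = 1.91

Secant formula: x_{n+1} = x_n - f(x_n)(x_n - x_{n-1})/(f(x_n) - f(x_{n-1}))

Iteration 1:
  f(0.980000) = -0.295944
  f(1.910000) = 1.104989
  x_2 = 1.910000 - 1.104989×(1.910000 - 0.980000)/(1.104989 - (-0.295944))
       = 1.176460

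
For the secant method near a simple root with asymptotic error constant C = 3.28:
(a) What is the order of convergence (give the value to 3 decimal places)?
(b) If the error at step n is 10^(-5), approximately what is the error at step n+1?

(a) Secant method has superlinear convergence with order φ = (1+√5)/2 ≈ 1.618.
    This means |e_{n+1}| ≈ C|e_n|^1.618.

(b) With |e_n| = 10^(-5) and C = 3.28:
    |e_{n+1}| ≈ 3.28 × (10^(-5))^1.618 = 3.28 × 10^(-8.09)

(a) ≈ 1.618 (golden ratio); (b) |e_{n+1}| ≈ 2.665e-08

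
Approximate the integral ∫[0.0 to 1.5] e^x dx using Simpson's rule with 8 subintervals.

f(x) = e^x
a = 0.0, b = 1.5, n = 8
h = (b - a)/n = 0.187500

Simpson's rule: (h/3)[f(x₀) + 4f(x₁) + 2f(x₂) + ... + f(xₙ)]

x_0 = 0.0000, f(x_0) = 1.000000, coefficient = 1
x_1 = 0.1875, f(x_1) = 1.206230, coefficient = 4
x_2 = 0.3750, f(x_2) = 1.454991, coefficient = 2
x_3 = 0.5625, f(x_3) = 1.755055, coefficient = 4
x_4 = 0.7500, f(x_4) = 2.117000, coefficient = 2
x_5 = 0.9375, f(x_5) = 2.553589, coefficient = 4
x_6 = 1.1250, f(x_6) = 3.080217, coefficient = 2
x_7 = 1.3125, f(x_7) = 3.715451, coefficient = 4
x_8 = 1.5000, f(x_8) = 4.481689, coefficient = 1

I ≈ (0.187500/3) × 55.707406 = 3.481713
Exact value: 3.481689
Error: 0.000024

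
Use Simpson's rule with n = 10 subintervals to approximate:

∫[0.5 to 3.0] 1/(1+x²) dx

f(x) = 1/(1+x²)
a = 0.5, b = 3.0, n = 10
h = (b - a)/n = 0.250000

Simpson's rule: (h/3)[f(x₀) + 4f(x₁) + 2f(x₂) + ... + f(xₙ)]

x_0 = 0.5000, f(x_0) = 0.800000, coefficient = 1
x_1 = 0.7500, f(x_1) = 0.640000, coefficient = 4
x_2 = 1.0000, f(x_2) = 0.500000, coefficient = 2
x_3 = 1.2500, f(x_3) = 0.390244, coefficient = 4
x_4 = 1.5000, f(x_4) = 0.307692, coefficient = 2
x_5 = 1.7500, f(x_5) = 0.246154, coefficient = 4
x_6 = 2.0000, f(x_6) = 0.200000, coefficient = 2
x_7 = 2.2500, f(x_7) = 0.164948, coefficient = 4
x_8 = 2.5000, f(x_8) = 0.137931, coefficient = 2
x_9 = 2.7500, f(x_9) = 0.116788, coefficient = 4
x_10 = 3.0000, f(x_10) = 0.100000, coefficient = 1

I ≈ (0.250000/3) × 9.423785 = 0.785315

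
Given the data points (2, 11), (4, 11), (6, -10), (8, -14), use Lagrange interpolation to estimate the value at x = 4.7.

Lagrange interpolation formula:
P(x) = Σ yᵢ × Lᵢ(x)
where Lᵢ(x) = Π_{j≠i} (x - xⱼ)/(xᵢ - xⱼ)

L_0(4.7) = (4.7 - 4)/(2 - 4) × (4.7 - 6)/(2 - 6) × (4.7 - 8)/(2 - 8) = -0.062563
L_1(4.7) = (4.7 - 2)/(4 - 2) × (4.7 - 6)/(4 - 6) × (4.7 - 8)/(4 - 8) = 0.723937
L_2(4.7) = (4.7 - 2)/(6 - 2) × (4.7 - 4)/(6 - 4) × (4.7 - 8)/(6 - 8) = 0.389813
L_3(4.7) = (4.7 - 2)/(8 - 2) × (4.7 - 4)/(8 - 4) × (4.7 - 6)/(8 - 6) = -0.051188

P(4.7) = 11×L_0(4.7) + 11×L_1(4.7) + (-10)×L_2(4.7) + (-14)×L_3(4.7)
P(4.7) = 4.093625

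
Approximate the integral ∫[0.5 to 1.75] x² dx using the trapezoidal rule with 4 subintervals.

f(x) = x²
a = 0.5, b = 1.75, n = 4
h = (b - a)/n = 0.312500

Trapezoidal rule: (h/2)[f(x₀) + 2f(x₁) + 2f(x₂) + ... + f(xₙ)]

x_0 = 0.5000, f(x_0) = 0.250000, coefficient = 1
x_1 = 0.8125, f(x_1) = 0.660156, coefficient = 2
x_2 = 1.1250, f(x_2) = 1.265625, coefficient = 2
x_3 = 1.4375, f(x_3) = 2.066406, coefficient = 2
x_4 = 1.7500, f(x_4) = 3.062500, coefficient = 1

I ≈ (0.312500/2) × 11.296875 = 1.765137
Exact value: 1.744792
Error: 0.020345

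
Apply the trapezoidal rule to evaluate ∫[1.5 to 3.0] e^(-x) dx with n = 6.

f(x) = e^(-x)
a = 1.5, b = 3.0, n = 6
h = (b - a)/n = 0.250000

Trapezoidal rule: (h/2)[f(x₀) + 2f(x₁) + 2f(x₂) + ... + f(xₙ)]

x_0 = 1.5000, f(x_0) = 0.223130, coefficient = 1
x_1 = 1.7500, f(x_1) = 0.173774, coefficient = 2
x_2 = 2.0000, f(x_2) = 0.135335, coefficient = 2
x_3 = 2.2500, f(x_3) = 0.105399, coefficient = 2
x_4 = 2.5000, f(x_4) = 0.082085, coefficient = 2
x_5 = 2.7500, f(x_5) = 0.063928, coefficient = 2
x_6 = 3.0000, f(x_6) = 0.049787, coefficient = 1

I ≈ (0.250000/2) × 1.393960 = 0.174245
Exact value: 0.173343
Error: 0.000902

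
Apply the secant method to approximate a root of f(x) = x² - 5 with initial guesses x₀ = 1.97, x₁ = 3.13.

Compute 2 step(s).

f(x) = x² - 5
x₀ = 1.97, x₁ = 3.13

Secant formula: x_{n+1} = x_n - f(x_n)(x_n - x_{n-1})/(f(x_n) - f(x_{n-1}))

Iteration 1:
  f(1.970000) = -1.119100
  f(3.130000) = 4.796900
  x_2 = 3.130000 - 4.796900×(3.130000 - 1.970000)/(4.796900 - (-1.119100))
       = 2.189431
Iteration 2:
  f(3.130000) = 4.796900
  f(2.189431) = -0.206390
  x_3 = 2.189431 - (-0.206390)×(2.189431 - 3.130000)/(-0.206390 - 4.796900)
       = 2.228231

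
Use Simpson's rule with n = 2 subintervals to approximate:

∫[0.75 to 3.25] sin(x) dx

f(x) = sin(x)
a = 0.75, b = 3.25, n = 2
h = (b - a)/n = 1.250000

Simpson's rule: (h/3)[f(x₀) + 4f(x₁) + 2f(x₂) + ... + f(xₙ)]

x_0 = 0.7500, f(x_0) = 0.681639, coefficient = 1
x_1 = 2.0000, f(x_1) = 0.909297, coefficient = 4
x_2 = 3.2500, f(x_2) = -0.108195, coefficient = 1

I ≈ (1.250000/3) × 4.210633 = 1.754431
Exact value: 1.725819
Error: 0.028612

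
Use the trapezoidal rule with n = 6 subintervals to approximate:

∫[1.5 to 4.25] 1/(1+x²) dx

f(x) = 1/(1+x²)
a = 1.5, b = 4.25, n = 6
h = (b - a)/n = 0.458333

Trapezoidal rule: (h/2)[f(x₀) + 2f(x₁) + 2f(x₂) + ... + f(xₙ)]

x_0 = 1.5000, f(x_0) = 0.307692, coefficient = 1
x_1 = 1.9583, f(x_1) = 0.206822, coefficient = 2
x_2 = 2.4167, f(x_2) = 0.146193, coefficient = 2
x_3 = 2.8750, f(x_3) = 0.107926, coefficient = 2
x_4 = 3.3333, f(x_4) = 0.082569, coefficient = 2
x_5 = 3.7917, f(x_5) = 0.065033, coefficient = 2
x_6 = 4.2500, f(x_6) = 0.052459, coefficient = 1

I ≈ (0.458333/2) × 1.577237 = 0.361450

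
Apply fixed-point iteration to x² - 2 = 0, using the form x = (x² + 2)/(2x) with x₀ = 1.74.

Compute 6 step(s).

Equation: x² - 2 = 0
Fixed-point form: x = (x² + 2)/(2x)
x₀ = 1.74

x_1 = g(1.740000) = 1.444713
x_2 = g(1.444713) = 1.414535
x_3 = g(1.414535) = 1.414214
x_4 = g(1.414214) = 1.414214
x_5 = g(1.414214) = 1.414214
x_6 = g(1.414214) = 1.414214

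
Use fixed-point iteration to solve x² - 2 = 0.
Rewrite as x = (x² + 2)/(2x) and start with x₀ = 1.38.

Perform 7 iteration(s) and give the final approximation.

Equation: x² - 2 = 0
Fixed-point form: x = (x² + 2)/(2x)
x₀ = 1.38

x_1 = g(1.380000) = 1.414638
x_2 = g(1.414638) = 1.414214
x_3 = g(1.414214) = 1.414214
x_4 = g(1.414214) = 1.414214
x_5 = g(1.414214) = 1.414214
x_6 = g(1.414214) = 1.414214
x_7 = g(1.414214) = 1.414214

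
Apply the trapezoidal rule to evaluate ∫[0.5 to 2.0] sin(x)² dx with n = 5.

f(x) = sin(x)²
a = 0.5, b = 2.0, n = 5
h = (b - a)/n = 0.300000

Trapezoidal rule: (h/2)[f(x₀) + 2f(x₁) + 2f(x₂) + ... + f(xₙ)]

x_0 = 0.5000, f(x_0) = 0.229849, coefficient = 1
x_1 = 0.8000, f(x_1) = 0.514600, coefficient = 2
x_2 = 1.1000, f(x_2) = 0.794251, coefficient = 2
x_3 = 1.4000, f(x_3) = 0.971111, coefficient = 2
x_4 = 1.7000, f(x_4) = 0.983399, coefficient = 2
x_5 = 2.0000, f(x_5) = 0.826822, coefficient = 1

I ≈ (0.300000/2) × 7.583392 = 1.137509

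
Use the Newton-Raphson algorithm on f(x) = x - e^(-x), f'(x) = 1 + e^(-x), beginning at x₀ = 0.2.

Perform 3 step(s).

f(x) = x - e^(-x)
f'(x) = 1 + e^(-x)
x₀ = 0.2

Newton-Raphson formula: x_{n+1} = x_n - f(x_n)/f'(x_n)

Iteration 1:
  f(0.200000) = -0.618731
  f'(0.200000) = 1.818731
  x_1 = 0.200000 - (-0.618731)/1.818731 = 0.540199
Iteration 2:
  f(0.540199) = -0.042433
  f'(0.540199) = 1.582632
  x_2 = 0.540199 - (-0.042433)/1.582632 = 0.567011
Iteration 3:
  f(0.567011) = -0.000208
  f'(0.567011) = 1.567218
  x_3 = 0.567011 - (-0.000208)/1.567218 = 0.567143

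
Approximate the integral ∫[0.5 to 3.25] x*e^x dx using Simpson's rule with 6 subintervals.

f(x) = x*e^x
a = 0.5, b = 3.25, n = 6
h = (b - a)/n = 0.458333

Simpson's rule: (h/3)[f(x₀) + 4f(x₁) + 2f(x₂) + ... + f(xₙ)]

x_0 = 0.5000, f(x_0) = 0.824361, coefficient = 1
x_1 = 0.9583, f(x_1) = 2.498708, coefficient = 4
x_2 = 1.4167, f(x_2) = 5.841417, coefficient = 2
x_3 = 1.8750, f(x_3) = 12.226536, coefficient = 4
x_4 = 2.3333, f(x_4) = 24.061937, coefficient = 2
x_5 = 2.7917, f(x_5) = 45.526995, coefficient = 4
x_6 = 3.2500, f(x_6) = 83.818605, coefficient = 1

I ≈ (0.458333/3) × 385.458628 = 58.889513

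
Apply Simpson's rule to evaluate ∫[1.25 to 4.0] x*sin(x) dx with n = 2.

f(x) = x*sin(x)
a = 1.25, b = 4.0, n = 2
h = (b - a)/n = 1.375000

Simpson's rule: (h/3)[f(x₀) + 4f(x₁) + 2f(x₂) + ... + f(xₙ)]

x_0 = 1.2500, f(x_0) = 1.186231, coefficient = 1
x_1 = 2.6250, f(x_1) = 1.296541, coefficient = 4
x_2 = 4.0000, f(x_2) = -3.027210, coefficient = 1

I ≈ (1.375000/3) × 3.345184 = 1.533209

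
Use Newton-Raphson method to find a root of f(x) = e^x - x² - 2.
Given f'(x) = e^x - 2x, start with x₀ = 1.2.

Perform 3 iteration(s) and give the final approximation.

f(x) = e^x - x² - 2
f'(x) = e^x - 2x
x₀ = 1.2

Newton-Raphson formula: x_{n+1} = x_n - f(x_n)/f'(x_n)

Iteration 1:
  f(1.200000) = -0.119883
  f'(1.200000) = 0.920117
  x_1 = 1.200000 - (-0.119883)/0.920117 = 1.330291
Iteration 2:
  f(1.330291) = 0.012470
  f'(1.330291) = 1.121562
  x_2 = 1.330291 - 0.012470/1.121562 = 1.319173
Iteration 3:
  f(1.319173) = 0.000109
  f'(1.319173) = 1.101981
  x_3 = 1.319173 - 0.000109/1.101981 = 1.319074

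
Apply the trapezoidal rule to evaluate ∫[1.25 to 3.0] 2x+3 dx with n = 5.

f(x) = 2x+3
a = 1.25, b = 3.0, n = 5
h = (b - a)/n = 0.350000

Trapezoidal rule: (h/2)[f(x₀) + 2f(x₁) + 2f(x₂) + ... + f(xₙ)]

x_0 = 1.2500, f(x_0) = 5.500000, coefficient = 1
x_1 = 1.6000, f(x_1) = 6.200000, coefficient = 2
x_2 = 1.9500, f(x_2) = 6.900000, coefficient = 2
x_3 = 2.3000, f(x_3) = 7.600000, coefficient = 2
x_4 = 2.6500, f(x_4) = 8.300000, coefficient = 2
x_5 = 3.0000, f(x_5) = 9.000000, coefficient = 1

I ≈ (0.350000/2) × 72.500000 = 12.687500
Exact value: 12.687500
Error: 0.000000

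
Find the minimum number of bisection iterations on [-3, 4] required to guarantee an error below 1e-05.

We need (b-a)/2^n ≤ 1e-05
(4 - (-3))/2^n ≤ 1e-05
7/2^n ≤ 1e-05
2^n ≥ 700000
n ≥ log₂(700000) = 19.42
n ≥ 20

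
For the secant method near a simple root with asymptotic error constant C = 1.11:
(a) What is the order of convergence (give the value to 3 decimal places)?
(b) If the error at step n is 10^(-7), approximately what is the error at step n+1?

(a) Secant method has superlinear convergence with order φ = (1+√5)/2 ≈ 1.618.
    This means |e_{n+1}| ≈ C|e_n|^1.618.

(b) With |e_n| = 10^(-7) and C = 1.11:
    |e_{n+1}| ≈ 1.11 × (10^(-7))^1.618 = 1.11 × 10^(-11.33)

(a) ≈ 1.618 (golden ratio); (b) |e_{n+1}| ≈ 5.237e-12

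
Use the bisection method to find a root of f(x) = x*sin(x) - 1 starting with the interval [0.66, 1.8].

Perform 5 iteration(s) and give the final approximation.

f(x) = x*sin(x) - 1
Initial interval: [0.66, 1.8]

Iteration 1:
  c_1 = (0.660000 + 1.800000)/2 = 1.230000
  f(c_1) = f(1.230000) = 0.159261
  f(a) × f(c) < 0, new interval: [0.660000, 1.230000]
Iteration 2:
  c_2 = (0.660000 + 1.230000)/2 = 0.945000
  f(c_2) = f(0.945000) = -0.234080
  f(a) × f(c) ≥ 0, new interval: [0.945000, 1.230000]
Iteration 3:
  c_3 = (0.945000 + 1.230000)/2 = 1.087500
  f(c_3) = f(1.087500) = -0.037054
  f(a) × f(c) ≥ 0, new interval: [1.087500, 1.230000]
Iteration 4:
  c_4 = (1.087500 + 1.230000)/2 = 1.158750
  f(c_4) = f(1.158750) = 0.061766
  f(a) × f(c) < 0, new interval: [1.087500, 1.158750]
Iteration 5:
  c_5 = (1.087500 + 1.158750)/2 = 1.123125
  f(c_5) = f(1.123125) = 0.012450
  f(a) × f(c) < 0, new interval: [1.087500, 1.123125]

After 5 iteration(s), the approximation is c_5 = 1.123125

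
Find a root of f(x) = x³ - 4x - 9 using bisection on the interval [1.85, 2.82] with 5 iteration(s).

f(x) = x³ - 4x - 9
Initial interval: [1.85, 2.82]

Iteration 1:
  c_1 = (1.850000 + 2.820000)/2 = 2.335000
  f(c_1) = f(2.335000) = -5.609055
  f(a) × f(c) ≥ 0, new interval: [2.335000, 2.820000]
Iteration 2:
  c_2 = (2.335000 + 2.820000)/2 = 2.577500
  f(c_2) = f(2.577500) = -2.186363
  f(a) × f(c) ≥ 0, new interval: [2.577500, 2.820000]
Iteration 3:
  c_3 = (2.577500 + 2.820000)/2 = 2.698750
  f(c_3) = f(2.698750) = -0.139325
  f(a) × f(c) ≥ 0, new interval: [2.698750, 2.820000]
Iteration 4:
  c_4 = (2.698750 + 2.820000)/2 = 2.759375
  f(c_4) = f(2.759375) = 0.972796
  f(a) × f(c) < 0, new interval: [2.698750, 2.759375]
Iteration 5:
  c_5 = (2.698750 + 2.759375)/2 = 2.729062
  f(c_5) = f(2.729062) = 0.409213
  f(a) × f(c) < 0, new interval: [2.698750, 2.729062]

After 5 iteration(s), the approximation is c_5 = 2.729062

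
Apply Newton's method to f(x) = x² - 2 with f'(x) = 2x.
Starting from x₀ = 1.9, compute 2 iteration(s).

f(x) = x² - 2
f'(x) = 2x
x₀ = 1.9

Newton-Raphson formula: x_{n+1} = x_n - f(x_n)/f'(x_n)

Iteration 1:
  f(1.900000) = 1.610000
  f'(1.900000) = 3.800000
  x_1 = 1.900000 - 1.610000/3.800000 = 1.476316
Iteration 2:
  f(1.476316) = 0.179508
  f'(1.476316) = 2.952632
  x_2 = 1.476316 - 0.179508/2.952632 = 1.415520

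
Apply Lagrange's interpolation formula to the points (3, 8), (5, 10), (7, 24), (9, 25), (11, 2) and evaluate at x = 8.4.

Lagrange interpolation formula:
P(x) = Σ yᵢ × Lᵢ(x)
where Lᵢ(x) = Π_{j≠i} (x - xⱼ)/(xᵢ - xⱼ)

L_0(8.4) = (8.4 - 5)/(3 - 5) × (8.4 - 7)/(3 - 7) × (8.4 - 9)/(3 - 9) × (8.4 - 11)/(3 - 11) = 0.019337
L_1(8.4) = (8.4 - 3)/(5 - 3) × (8.4 - 7)/(5 - 7) × (8.4 - 9)/(5 - 9) × (8.4 - 11)/(5 - 11) = -0.122850
L_2(8.4) = (8.4 - 3)/(7 - 3) × (8.4 - 5)/(7 - 5) × (8.4 - 9)/(7 - 9) × (8.4 - 11)/(7 - 11) = 0.447525
L_3(8.4) = (8.4 - 3)/(9 - 3) × (8.4 - 5)/(9 - 5) × (8.4 - 7)/(9 - 7) × (8.4 - 11)/(9 - 11) = 0.696150
L_4(8.4) = (8.4 - 3)/(11 - 3) × (8.4 - 5)/(11 - 5) × (8.4 - 7)/(11 - 7) × (8.4 - 9)/(11 - 9) = -0.040162

P(8.4) = 8×L_0(8.4) + 10×L_1(8.4) + 24×L_2(8.4) + 25×L_3(8.4) + 2×L_4(8.4)
P(8.4) = 26.990225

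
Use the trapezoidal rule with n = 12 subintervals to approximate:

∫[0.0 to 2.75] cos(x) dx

f(x) = cos(x)
a = 0.0, b = 2.75, n = 12
h = (b - a)/n = 0.229167

Trapezoidal rule: (h/2)[f(x₀) + 2f(x₁) + 2f(x₂) + ... + f(xₙ)]

x_0 = 0.0000, f(x_0) = 1.000000, coefficient = 1
x_1 = 0.2292, f(x_1) = 0.973856, coefficient = 2
x_2 = 0.4583, f(x_2) = 0.896791, coefficient = 2
x_3 = 0.6875, f(x_3) = 0.772835, coefficient = 2
x_4 = 0.9167, f(x_4) = 0.608469, coefficient = 2
x_5 = 1.1458, f(x_5) = 0.412287, coefficient = 2
x_6 = 1.3750, f(x_6) = 0.194548, coefficient = 2
x_7 = 1.6042, f(x_7) = -0.033364, coefficient = 2
x_8 = 1.8333, f(x_8) = -0.259531, coefficient = 2
x_9 = 2.0625, f(x_9) = -0.472128, coefficient = 2
x_10 = 2.2917, f(x_10) = -0.660039, coefficient = 2
x_11 = 2.5208, f(x_11) = -0.813437, coefficient = 2
x_12 = 2.7500, f(x_12) = -0.924302, coefficient = 1

I ≈ (0.229167/2) × 3.316269 = 0.379989
Exact value: 0.381661
Error: 0.001672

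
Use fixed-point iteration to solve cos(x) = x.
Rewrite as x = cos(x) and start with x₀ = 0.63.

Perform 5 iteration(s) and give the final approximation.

Equation: cos(x) = x
Fixed-point form: x = cos(x)
x₀ = 0.63

x_1 = g(0.630000) = 0.808028
x_2 = g(0.808028) = 0.690926
x_3 = g(0.690926) = 0.770656
x_4 = g(0.770656) = 0.717454
x_5 = g(0.717454) = 0.753482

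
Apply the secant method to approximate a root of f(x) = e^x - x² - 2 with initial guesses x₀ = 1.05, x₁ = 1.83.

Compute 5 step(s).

f(x) = e^x - x² - 2
x₀ = 1.05, x₁ = 1.83

Secant formula: x_{n+1} = x_n - f(x_n)(x_n - x_{n-1})/(f(x_n) - f(x_{n-1}))

Iteration 1:
  f(1.050000) = -0.244849
  f(1.830000) = 0.884987
  x_2 = 1.830000 - 0.884987×(1.830000 - 1.050000)/(0.884987 - (-0.244849))
       = 1.219035
Iteration 2:
  f(1.830000) = 0.884987
  f(1.219035) = -0.102125
  x_3 = 1.219035 - (-0.102125)×(1.219035 - 1.830000)/(-0.102125 - 0.884987)
       = 1.282245
Iteration 3:
  f(1.219035) = -0.102125
  f(1.282245) = -0.039429
  x_4 = 1.282245 - (-0.039429)×(1.282245 - 1.219035)/(-0.039429 - (-0.102125))
       = 1.321997
Iteration 4:
  f(1.282245) = -0.039429
  f(1.321997) = 0.003228
  x_5 = 1.321997 - 0.003228×(1.321997 - 1.282245)/(0.003228 - (-0.039429))
       = 1.318988
Iteration 5:
  f(1.321997) = 0.003228
  f(1.318988) = -0.000094
  x_6 = 1.318988 - (-0.000094)×(1.318988 - 1.321997)/(-0.000094 - 0.003228)
       = 1.319073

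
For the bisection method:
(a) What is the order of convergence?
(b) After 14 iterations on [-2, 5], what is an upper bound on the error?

(a) Bisection has linear (order 1) convergence; the error is halved each step.

(b) Error bound = (b-a)/2^n = (5 - (-2))/2^{14}
    = 7/2^{14}

(a) 1 (linear); (b) error ≤ 4.27e-04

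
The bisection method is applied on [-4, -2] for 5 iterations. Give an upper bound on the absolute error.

Bisection error bound: |error| ≤ (b-a)/2^n
|error| ≤ (-2 - (-4))/2^5 = 2/2^5
|error| ≤ 0.0625000000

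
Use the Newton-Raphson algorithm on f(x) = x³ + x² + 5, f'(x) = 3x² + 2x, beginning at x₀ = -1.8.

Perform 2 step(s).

f(x) = x³ + x² + 5
f'(x) = 3x² + 2x
x₀ = -1.8

Newton-Raphson formula: x_{n+1} = x_n - f(x_n)/f'(x_n)

Iteration 1:
  f(-1.800000) = 2.408000
  f'(-1.800000) = 6.120000
  x_1 = -1.800000 - 2.408000/6.120000 = -2.193464
Iteration 2:
  f(-2.193464) = -0.742095
  f'(-2.193464) = 10.046926
  x_2 = -2.193464 - (-0.742095)/10.046926 = -2.119601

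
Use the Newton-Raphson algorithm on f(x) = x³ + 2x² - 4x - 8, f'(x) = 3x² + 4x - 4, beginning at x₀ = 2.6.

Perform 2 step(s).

f(x) = x³ + 2x² - 4x - 8
f'(x) = 3x² + 4x - 4
x₀ = 2.6

Newton-Raphson formula: x_{n+1} = x_n - f(x_n)/f'(x_n)

Iteration 1:
  f(2.600000) = 12.696000
  f'(2.600000) = 26.680000
  x_1 = 2.600000 - 12.696000/26.680000 = 2.124138
Iteration 2:
  f(2.124138) = 2.111402
  f'(2.124138) = 18.032438
  x_2 = 2.124138 - 2.111402/18.032438 = 2.007049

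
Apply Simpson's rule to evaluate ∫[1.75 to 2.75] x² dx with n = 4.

f(x) = x²
a = 1.75, b = 2.75, n = 4
h = (b - a)/n = 0.250000

Simpson's rule: (h/3)[f(x₀) + 4f(x₁) + 2f(x₂) + ... + f(xₙ)]

x_0 = 1.7500, f(x_0) = 3.062500, coefficient = 1
x_1 = 2.0000, f(x_1) = 4.000000, coefficient = 4
x_2 = 2.2500, f(x_2) = 5.062500, coefficient = 2
x_3 = 2.5000, f(x_3) = 6.250000, coefficient = 4
x_4 = 2.7500, f(x_4) = 7.562500, coefficient = 1

I ≈ (0.250000/3) × 61.750000 = 5.145833
Exact value: 5.145833
Error: 0.000000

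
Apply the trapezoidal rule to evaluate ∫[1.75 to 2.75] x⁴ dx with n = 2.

f(x) = x⁴
a = 1.75, b = 2.75, n = 2
h = (b - a)/n = 0.500000

Trapezoidal rule: (h/2)[f(x₀) + 2f(x₁) + 2f(x₂) + ... + f(xₙ)]

x_0 = 1.7500, f(x_0) = 9.378906, coefficient = 1
x_1 = 2.2500, f(x_1) = 25.628906, coefficient = 2
x_2 = 2.7500, f(x_2) = 57.191406, coefficient = 1

I ≈ (0.500000/2) × 117.828125 = 29.457031
Exact value: 28.172656
Error: 1.284375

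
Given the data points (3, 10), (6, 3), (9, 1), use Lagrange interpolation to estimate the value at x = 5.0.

Lagrange interpolation formula:
P(x) = Σ yᵢ × Lᵢ(x)
where Lᵢ(x) = Π_{j≠i} (x - xⱼ)/(xᵢ - xⱼ)

L_0(5.0) = (5.0 - 6)/(3 - 6) × (5.0 - 9)/(3 - 9) = 0.222222
L_1(5.0) = (5.0 - 3)/(6 - 3) × (5.0 - 9)/(6 - 9) = 0.888889
L_2(5.0) = (5.0 - 3)/(9 - 3) × (5.0 - 6)/(9 - 6) = -0.111111

P(5.0) = 10×L_0(5.0) + 3×L_1(5.0) + 1×L_2(5.0)
P(5.0) = 4.777778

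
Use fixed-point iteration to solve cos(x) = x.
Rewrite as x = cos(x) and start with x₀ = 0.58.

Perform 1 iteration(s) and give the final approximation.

Equation: cos(x) = x
Fixed-point form: x = cos(x)
x₀ = 0.58

x_1 = g(0.580000) = 0.836463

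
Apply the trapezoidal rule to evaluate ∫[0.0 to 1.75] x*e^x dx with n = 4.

f(x) = x*e^x
a = 0.0, b = 1.75, n = 4
h = (b - a)/n = 0.437500

Trapezoidal rule: (h/2)[f(x₀) + 2f(x₁) + 2f(x₂) + ... + f(xₙ)]

x_0 = 0.0000, f(x_0) = 0.000000, coefficient = 1
x_1 = 0.4375, f(x_1) = 0.677613, coefficient = 2
x_2 = 0.8750, f(x_2) = 2.099016, coefficient = 2
x_3 = 1.3125, f(x_3) = 4.876529, coefficient = 2
x_4 = 1.7500, f(x_4) = 10.070555, coefficient = 1

I ≈ (0.437500/2) × 25.376871 = 5.551191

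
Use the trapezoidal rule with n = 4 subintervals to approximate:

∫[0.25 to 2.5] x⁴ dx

f(x) = x⁴
a = 0.25, b = 2.5, n = 4
h = (b - a)/n = 0.562500

Trapezoidal rule: (h/2)[f(x₀) + 2f(x₁) + 2f(x₂) + ... + f(xₙ)]

x_0 = 0.2500, f(x_0) = 0.003906, coefficient = 1
x_1 = 0.8125, f(x_1) = 0.435806, coefficient = 2
x_2 = 1.3750, f(x_2) = 3.574463, coefficient = 2
x_3 = 1.9375, f(x_3) = 14.091812, coefficient = 2
x_4 = 2.5000, f(x_4) = 39.062500, coefficient = 1

I ≈ (0.562500/2) × 75.270569 = 21.169847
Exact value: 19.531055
Error: 1.638793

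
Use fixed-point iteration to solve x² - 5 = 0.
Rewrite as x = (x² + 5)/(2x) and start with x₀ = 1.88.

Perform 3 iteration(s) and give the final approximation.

Equation: x² - 5 = 0
Fixed-point form: x = (x² + 5)/(2x)
x₀ = 1.88

x_1 = g(1.880000) = 2.269787
x_2 = g(2.269787) = 2.236318
x_3 = g(2.236318) = 2.236068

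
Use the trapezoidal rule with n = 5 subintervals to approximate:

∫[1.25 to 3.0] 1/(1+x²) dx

f(x) = 1/(1+x²)
a = 1.25, b = 3.0, n = 5
h = (b - a)/n = 0.350000

Trapezoidal rule: (h/2)[f(x₀) + 2f(x₁) + 2f(x₂) + ... + f(xₙ)]

x_0 = 1.2500, f(x_0) = 0.390244, coefficient = 1
x_1 = 1.6000, f(x_1) = 0.280899, coefficient = 2
x_2 = 1.9500, f(x_2) = 0.208225, coefficient = 2
x_3 = 2.3000, f(x_3) = 0.158983, coefficient = 2
x_4 = 2.6500, f(x_4) = 0.124649, coefficient = 2
x_5 = 3.0000, f(x_5) = 0.100000, coefficient = 1

I ≈ (0.350000/2) × 2.035755 = 0.356257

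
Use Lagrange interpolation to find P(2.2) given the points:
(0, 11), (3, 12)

Lagrange interpolation formula:
P(x) = Σ yᵢ × Lᵢ(x)
where Lᵢ(x) = Π_{j≠i} (x - xⱼ)/(xᵢ - xⱼ)

L_0(2.2) = (2.2 - 3)/(0 - 3) = 0.266667
L_1(2.2) = (2.2 - 0)/(3 - 0) = 0.733333

P(2.2) = 11×L_0(2.2) + 12×L_1(2.2)
P(2.2) = 11.733333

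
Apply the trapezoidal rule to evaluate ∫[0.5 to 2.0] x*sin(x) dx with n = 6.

f(x) = x*sin(x)
a = 0.5, b = 2.0, n = 6
h = (b - a)/n = 0.250000

Trapezoidal rule: (h/2)[f(x₀) + 2f(x₁) + 2f(x₂) + ... + f(xₙ)]

x_0 = 0.5000, f(x_0) = 0.239713, coefficient = 1
x_1 = 0.7500, f(x_1) = 0.511229, coefficient = 2
x_2 = 1.0000, f(x_2) = 0.841471, coefficient = 2
x_3 = 1.2500, f(x_3) = 1.186231, coefficient = 2
x_4 = 1.5000, f(x_4) = 1.496242, coefficient = 2
x_5 = 1.7500, f(x_5) = 1.721975, coefficient = 2
x_6 = 2.0000, f(x_6) = 1.818595, coefficient = 1

I ≈ (0.250000/2) × 13.572605 = 1.696576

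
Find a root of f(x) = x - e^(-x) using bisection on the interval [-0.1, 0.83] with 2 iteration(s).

f(x) = x - e^(-x)
Initial interval: [-0.1, 0.83]

Iteration 1:
  c_1 = (-0.100000 + 0.830000)/2 = 0.365000
  f(c_1) = f(0.365000) = -0.329197
  f(a) × f(c) ≥ 0, new interval: [0.365000, 0.830000]
Iteration 2:
  c_2 = (0.365000 + 0.830000)/2 = 0.597500
  f(c_2) = f(0.597500) = 0.047315
  f(a) × f(c) < 0, new interval: [0.365000, 0.597500]

After 2 iteration(s), the approximation is c_2 = 0.597500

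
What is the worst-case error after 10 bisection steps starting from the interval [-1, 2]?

Bisection error bound: |error| ≤ (b-a)/2^n
|error| ≤ (2 - (-1))/2^10 = 3/2^10
|error| ≤ 0.0029296875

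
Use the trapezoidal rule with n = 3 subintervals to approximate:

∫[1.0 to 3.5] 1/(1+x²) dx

f(x) = 1/(1+x²)
a = 1.0, b = 3.5, n = 3
h = (b - a)/n = 0.833333

Trapezoidal rule: (h/2)[f(x₀) + 2f(x₁) + 2f(x₂) + ... + f(xₙ)]

x_0 = 1.0000, f(x_0) = 0.500000, coefficient = 1
x_1 = 1.8333, f(x_1) = 0.229299, coefficient = 2
x_2 = 2.6667, f(x_2) = 0.123288, coefficient = 2
x_3 = 3.5000, f(x_3) = 0.075472, coefficient = 1

I ≈ (0.833333/2) × 1.280646 = 0.533602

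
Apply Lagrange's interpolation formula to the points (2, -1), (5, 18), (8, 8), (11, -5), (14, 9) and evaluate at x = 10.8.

Lagrange interpolation formula:
P(x) = Σ yᵢ × Lᵢ(x)
where Lᵢ(x) = Π_{j≠i} (x - xⱼ)/(xᵢ - xⱼ)

L_0(10.8) = (10.8 - 5)/(2 - 5) × (10.8 - 8)/(2 - 8) × (10.8 - 11)/(2 - 11) × (10.8 - 14)/(2 - 14) = 0.005347
L_1(10.8) = (10.8 - 2)/(5 - 2) × (10.8 - 8)/(5 - 8) × (10.8 - 11)/(5 - 11) × (10.8 - 14)/(5 - 14) = -0.032448
L_2(10.8) = (10.8 - 2)/(8 - 2) × (10.8 - 5)/(8 - 5) × (10.8 - 11)/(8 - 11) × (10.8 - 14)/(8 - 14) = 0.100820
L_3(10.8) = (10.8 - 2)/(11 - 2) × (10.8 - 5)/(11 - 5) × (10.8 - 8)/(11 - 8) × (10.8 - 14)/(11 - 14) = 0.940984
L_4(10.8) = (10.8 - 2)/(14 - 2) × (10.8 - 5)/(14 - 5) × (10.8 - 8)/(14 - 8) × (10.8 - 11)/(14 - 11) = -0.014703

P(10.8) = (-1)×L_0(10.8) + 18×L_1(10.8) + 8×L_2(10.8) + (-5)×L_3(10.8) + 9×L_4(10.8)
P(10.8) = -4.620095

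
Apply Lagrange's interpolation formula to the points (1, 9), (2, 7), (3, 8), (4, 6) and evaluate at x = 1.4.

Lagrange interpolation formula:
P(x) = Σ yᵢ × Lᵢ(x)
where Lᵢ(x) = Π_{j≠i} (x - xⱼ)/(xᵢ - xⱼ)

L_0(1.4) = (1.4 - 2)/(1 - 2) × (1.4 - 3)/(1 - 3) × (1.4 - 4)/(1 - 4) = 0.416000
L_1(1.4) = (1.4 - 1)/(2 - 1) × (1.4 - 3)/(2 - 3) × (1.4 - 4)/(2 - 4) = 0.832000
L_2(1.4) = (1.4 - 1)/(3 - 1) × (1.4 - 2)/(3 - 2) × (1.4 - 4)/(3 - 4) = -0.312000
L_3(1.4) = (1.4 - 1)/(4 - 1) × (1.4 - 2)/(4 - 2) × (1.4 - 3)/(4 - 3) = 0.064000

P(1.4) = 9×L_0(1.4) + 7×L_1(1.4) + 8×L_2(1.4) + 6×L_3(1.4)
P(1.4) = 7.456000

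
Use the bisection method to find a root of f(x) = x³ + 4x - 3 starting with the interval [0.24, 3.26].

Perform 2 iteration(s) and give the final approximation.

f(x) = x³ + 4x - 3
Initial interval: [0.24, 3.26]

Iteration 1:
  c_1 = (0.240000 + 3.260000)/2 = 1.750000
  f(c_1) = f(1.750000) = 9.359375
  f(a) × f(c) < 0, new interval: [0.240000, 1.750000]
Iteration 2:
  c_2 = (0.240000 + 1.750000)/2 = 0.995000
  f(c_2) = f(0.995000) = 1.965075
  f(a) × f(c) < 0, new interval: [0.240000, 0.995000]

After 2 iteration(s), the approximation is c_2 = 0.995000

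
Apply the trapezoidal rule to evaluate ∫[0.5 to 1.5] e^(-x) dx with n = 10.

f(x) = e^(-x)
a = 0.5, b = 1.5, n = 10
h = (b - a)/n = 0.100000

Trapezoidal rule: (h/2)[f(x₀) + 2f(x₁) + 2f(x₂) + ... + f(xₙ)]

x_0 = 0.5000, f(x_0) = 0.606531, coefficient = 1
x_1 = 0.6000, f(x_1) = 0.548812, coefficient = 2
x_2 = 0.7000, f(x_2) = 0.496585, coefficient = 2
x_3 = 0.8000, f(x_3) = 0.449329, coefficient = 2
x_4 = 0.9000, f(x_4) = 0.406570, coefficient = 2
x_5 = 1.0000, f(x_5) = 0.367879, coefficient = 2
x_6 = 1.1000, f(x_6) = 0.332871, coefficient = 2
x_7 = 1.2000, f(x_7) = 0.301194, coefficient = 2
x_8 = 1.3000, f(x_8) = 0.272532, coefficient = 2
x_9 = 1.4000, f(x_9) = 0.246597, coefficient = 2
x_10 = 1.5000, f(x_10) = 0.223130, coefficient = 1

I ≈ (0.100000/2) × 7.674399 = 0.383720
Exact value: 0.383400
Error: 0.000319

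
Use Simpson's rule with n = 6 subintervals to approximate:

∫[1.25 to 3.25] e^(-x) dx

f(x) = e^(-x)
a = 1.25, b = 3.25, n = 6
h = (b - a)/n = 0.333333

Simpson's rule: (h/3)[f(x₀) + 4f(x₁) + 2f(x₂) + ... + f(xₙ)]

x_0 = 1.2500, f(x_0) = 0.286505, coefficient = 1
x_1 = 1.5833, f(x_1) = 0.205290, coefficient = 4
x_2 = 1.9167, f(x_2) = 0.147096, coefficient = 2
x_3 = 2.2500, f(x_3) = 0.105399, coefficient = 4
x_4 = 2.5833, f(x_4) = 0.075522, coefficient = 2
x_5 = 2.9167, f(x_5) = 0.054114, coefficient = 4
x_6 = 3.2500, f(x_6) = 0.038774, coefficient = 1

I ≈ (0.333333/3) × 2.229726 = 0.247747
Exact value: 0.247731
Error: 0.000017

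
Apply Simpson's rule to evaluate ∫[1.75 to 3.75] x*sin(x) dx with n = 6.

f(x) = x*sin(x)
a = 1.75, b = 3.75, n = 6
h = (b - a)/n = 0.333333

Simpson's rule: (h/3)[f(x₀) + 4f(x₁) + 2f(x₂) + ... + f(xₙ)]

x_0 = 1.7500, f(x_0) = 1.721975, coefficient = 1
x_1 = 2.0833, f(x_1) = 1.815632, coefficient = 4
x_2 = 2.4167, f(x_2) = 1.602443, coefficient = 2
x_3 = 2.7500, f(x_3) = 1.049568, coefficient = 4
x_4 = 3.0833, f(x_4) = 0.179531, coefficient = 2
x_5 = 3.4167, f(x_5) = -0.928029, coefficient = 4
x_6 = 3.7500, f(x_6) = -2.143355, coefficient = 1

I ≈ (0.333333/3) × 10.891252 = 1.210139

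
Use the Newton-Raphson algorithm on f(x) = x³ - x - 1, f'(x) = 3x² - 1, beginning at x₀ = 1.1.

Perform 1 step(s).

f(x) = x³ - x - 1
f'(x) = 3x² - 1
x₀ = 1.1

Newton-Raphson formula: x_{n+1} = x_n - f(x_n)/f'(x_n)

Iteration 1:
  f(1.100000) = -0.769000
  f'(1.100000) = 2.630000
  x_1 = 1.100000 - (-0.769000)/2.630000 = 1.392395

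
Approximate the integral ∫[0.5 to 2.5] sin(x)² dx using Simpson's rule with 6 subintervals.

f(x) = sin(x)²
a = 0.5, b = 2.5, n = 6
h = (b - a)/n = 0.333333

Simpson's rule: (h/3)[f(x₀) + 4f(x₁) + 2f(x₂) + ... + f(xₙ)]

x_0 = 0.5000, f(x_0) = 0.229849, coefficient = 1
x_1 = 0.8333, f(x_1) = 0.547862, coefficient = 4
x_2 = 1.1667, f(x_2) = 0.845379, coefficient = 2
x_3 = 1.5000, f(x_3) = 0.994996, coefficient = 4
x_4 = 1.8333, f(x_4) = 0.932643, coefficient = 2
x_5 = 2.1667, f(x_5) = 0.685022, coefficient = 4
x_6 = 2.5000, f(x_6) = 0.358169, coefficient = 1

I ≈ (0.333333/3) × 13.055581 = 1.450620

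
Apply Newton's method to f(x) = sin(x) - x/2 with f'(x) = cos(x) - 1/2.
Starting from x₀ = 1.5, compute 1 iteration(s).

f(x) = sin(x) - x/2
f'(x) = cos(x) - 1/2
x₀ = 1.5

Newton-Raphson formula: x_{n+1} = x_n - f(x_n)/f'(x_n)

Iteration 1:
  f(1.500000) = 0.247495
  f'(1.500000) = -0.429263
  x_1 = 1.500000 - 0.247495/(-0.429263) = 2.076558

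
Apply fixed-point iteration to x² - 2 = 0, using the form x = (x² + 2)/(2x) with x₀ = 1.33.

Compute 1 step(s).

Equation: x² - 2 = 0
Fixed-point form: x = (x² + 2)/(2x)
x₀ = 1.33

x_1 = g(1.330000) = 1.416880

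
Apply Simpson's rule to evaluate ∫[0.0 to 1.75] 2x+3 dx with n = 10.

f(x) = 2x+3
a = 0.0, b = 1.75, n = 10
h = (b - a)/n = 0.175000

Simpson's rule: (h/3)[f(x₀) + 4f(x₁) + 2f(x₂) + ... + f(xₙ)]

x_0 = 0.0000, f(x_0) = 3.000000, coefficient = 1
x_1 = 0.1750, f(x_1) = 3.350000, coefficient = 4
x_2 = 0.3500, f(x_2) = 3.700000, coefficient = 2
x_3 = 0.5250, f(x_3) = 4.050000, coefficient = 4
x_4 = 0.7000, f(x_4) = 4.400000, coefficient = 2
x_5 = 0.8750, f(x_5) = 4.750000, coefficient = 4
x_6 = 1.0500, f(x_6) = 5.100000, coefficient = 2
x_7 = 1.2250, f(x_7) = 5.450000, coefficient = 4
x_8 = 1.4000, f(x_8) = 5.800000, coefficient = 2
x_9 = 1.5750, f(x_9) = 6.150000, coefficient = 4
x_10 = 1.7500, f(x_10) = 6.500000, coefficient = 1

I ≈ (0.175000/3) × 142.500000 = 8.312500
Exact value: 8.312500
Error: 0.000000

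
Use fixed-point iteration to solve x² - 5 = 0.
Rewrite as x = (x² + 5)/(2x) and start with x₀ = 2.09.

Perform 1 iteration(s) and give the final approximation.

Equation: x² - 5 = 0
Fixed-point form: x = (x² + 5)/(2x)
x₀ = 2.09

x_1 = g(2.090000) = 2.241172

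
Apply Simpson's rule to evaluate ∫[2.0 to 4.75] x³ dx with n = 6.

f(x) = x³
a = 2.0, b = 4.75, n = 6
h = (b - a)/n = 0.458333

Simpson's rule: (h/3)[f(x₀) + 4f(x₁) + 2f(x₂) + ... + f(xₙ)]

x_0 = 2.0000, f(x_0) = 8.000000, coefficient = 1
x_1 = 2.4583, f(x_1) = 14.856698, coefficient = 4
x_2 = 2.9167, f(x_2) = 24.811921, coefficient = 2
x_3 = 3.3750, f(x_3) = 38.443359, coefficient = 4
x_4 = 3.8333, f(x_4) = 56.328704, coefficient = 2
x_5 = 4.2917, f(x_5) = 79.045645, coefficient = 4
x_6 = 4.7500, f(x_6) = 107.171875, coefficient = 1

I ≈ (0.458333/3) × 806.835937 = 123.266602
Exact value: 123.266602
Error: 0.000000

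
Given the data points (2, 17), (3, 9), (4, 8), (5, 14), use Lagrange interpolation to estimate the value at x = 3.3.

Lagrange interpolation formula:
P(x) = Σ yᵢ × Lᵢ(x)
where Lᵢ(x) = Π_{j≠i} (x - xⱼ)/(xᵢ - xⱼ)

L_0(3.3) = (3.3 - 3)/(2 - 3) × (3.3 - 4)/(2 - 4) × (3.3 - 5)/(2 - 5) = -0.059500
L_1(3.3) = (3.3 - 2)/(3 - 2) × (3.3 - 4)/(3 - 4) × (3.3 - 5)/(3 - 5) = 0.773500
L_2(3.3) = (3.3 - 2)/(4 - 2) × (3.3 - 3)/(4 - 3) × (3.3 - 5)/(4 - 5) = 0.331500
L_3(3.3) = (3.3 - 2)/(5 - 2) × (3.3 - 3)/(5 - 3) × (3.3 - 4)/(5 - 4) = -0.045500

P(3.3) = 17×L_0(3.3) + 9×L_1(3.3) + 8×L_2(3.3) + 14×L_3(3.3)
P(3.3) = 7.965000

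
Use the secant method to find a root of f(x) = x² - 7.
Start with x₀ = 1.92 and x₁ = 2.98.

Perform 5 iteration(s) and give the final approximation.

f(x) = x² - 7
x₀ = 1.92, x₁ = 2.98

Secant formula: x_{n+1} = x_n - f(x_n)(x_n - x_{n-1})/(f(x_n) - f(x_{n-1}))

Iteration 1:
  f(1.920000) = -3.313600
  f(2.980000) = 1.880400
  x_2 = 2.980000 - 1.880400×(2.980000 - 1.920000)/(1.880400 - (-3.313600))
       = 2.596245
Iteration 2:
  f(2.980000) = 1.880400
  f(2.596245) = -0.259512
  x_3 = 2.596245 - (-0.259512)×(2.596245 - 2.980000)/(-0.259512 - 1.880400)
       = 2.642784
Iteration 3:
  f(2.596245) = -0.259512
  f(2.642784) = -0.015694
  x_4 = 2.642784 - (-0.015694)×(2.642784 - 2.596245)/(-0.015694 - (-0.259512))
       = 2.645779
Iteration 4:
  f(2.642784) = -0.015694
  f(2.645779) = 0.000148
  x_5 = 2.645779 - 0.000148×(2.645779 - 2.642784)/(0.000148 - (-0.015694))
       = 2.645751
Iteration 5:
  f(2.645779) = 0.000148
  f(2.645751) = 0.000000
  x_6 = 2.645751 - 0.000000×(2.645751 - 2.645779)/(0.000000 - 0.000148)
       = 2.645751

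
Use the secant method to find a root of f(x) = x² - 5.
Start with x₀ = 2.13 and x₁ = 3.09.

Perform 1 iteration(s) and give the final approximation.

f(x) = x² - 5
x₀ = 2.13, x₁ = 3.09

Secant formula: x_{n+1} = x_n - f(x_n)(x_n - x_{n-1})/(f(x_n) - f(x_{n-1}))

Iteration 1:
  f(2.130000) = -0.463100
  f(3.090000) = 4.548100
  x_2 = 3.090000 - 4.548100×(3.090000 - 2.130000)/(4.548100 - (-0.463100))
       = 2.218716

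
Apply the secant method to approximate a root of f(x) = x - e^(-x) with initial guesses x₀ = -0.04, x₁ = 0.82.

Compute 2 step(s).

f(x) = x - e^(-x)
x₀ = -0.04, x₁ = 0.82

Secant formula: x_{n+1} = x_n - f(x_n)(x_n - x_{n-1})/(f(x_n) - f(x_{n-1}))

Iteration 1:
  f(-0.040000) = -1.080811
  f(0.820000) = 0.379568
  x_2 = 0.820000 - 0.379568×(0.820000 - (-0.040000))/(0.379568 - (-1.080811))
       = 0.596477
Iteration 2:
  f(0.820000) = 0.379568
  f(0.596477) = 0.045728
  x_3 = 0.596477 - 0.045728×(0.596477 - 0.820000)/(0.045728 - 0.379568)
       = 0.565859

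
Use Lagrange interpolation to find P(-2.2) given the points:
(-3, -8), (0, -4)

Lagrange interpolation formula:
P(x) = Σ yᵢ × Lᵢ(x)
where Lᵢ(x) = Π_{j≠i} (x - xⱼ)/(xᵢ - xⱼ)

L_0(-2.2) = (-2.2 - 0)/(-3 - 0) = 0.733333
L_1(-2.2) = (-2.2 - (-3))/(0 - (-3)) = 0.266667

P(-2.2) = (-8)×L_0(-2.2) + (-4)×L_1(-2.2)
P(-2.2) = -6.933333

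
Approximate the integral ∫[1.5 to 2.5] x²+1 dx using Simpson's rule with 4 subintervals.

f(x) = x²+1
a = 1.5, b = 2.5, n = 4
h = (b - a)/n = 0.250000

Simpson's rule: (h/3)[f(x₀) + 4f(x₁) + 2f(x₂) + ... + f(xₙ)]

x_0 = 1.5000, f(x_0) = 3.250000, coefficient = 1
x_1 = 1.7500, f(x_1) = 4.062500, coefficient = 4
x_2 = 2.0000, f(x_2) = 5.000000, coefficient = 2
x_3 = 2.2500, f(x_3) = 6.062500, coefficient = 4
x_4 = 2.5000, f(x_4) = 7.250000, coefficient = 1

I ≈ (0.250000/3) × 61.000000 = 5.083333
Exact value: 5.083333
Error: 0.000000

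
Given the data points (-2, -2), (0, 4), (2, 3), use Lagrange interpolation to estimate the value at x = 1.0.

Lagrange interpolation formula:
P(x) = Σ yᵢ × Lᵢ(x)
where Lᵢ(x) = Π_{j≠i} (x - xⱼ)/(xᵢ - xⱼ)

L_0(1.0) = (1.0 - 0)/(-2 - 0) × (1.0 - 2)/(-2 - 2) = -0.125000
L_1(1.0) = (1.0 - (-2))/(0 - (-2)) × (1.0 - 2)/(0 - 2) = 0.750000
L_2(1.0) = (1.0 - (-2))/(2 - (-2)) × (1.0 - 0)/(2 - 0) = 0.375000

P(1.0) = (-2)×L_0(1.0) + 4×L_1(1.0) + 3×L_2(1.0)
P(1.0) = 4.375000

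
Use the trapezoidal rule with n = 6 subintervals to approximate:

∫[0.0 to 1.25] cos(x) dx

f(x) = cos(x)
a = 0.0, b = 1.25, n = 6
h = (b - a)/n = 0.208333

Trapezoidal rule: (h/2)[f(x₀) + 2f(x₁) + 2f(x₂) + ... + f(xₙ)]

x_0 = 0.0000, f(x_0) = 1.000000, coefficient = 1
x_1 = 0.2083, f(x_1) = 0.978377, coefficient = 2
x_2 = 0.4167, f(x_2) = 0.914443, coefficient = 2
x_3 = 0.6250, f(x_3) = 0.810963, coefficient = 2
x_4 = 0.8333, f(x_4) = 0.672412, coefficient = 2
x_5 = 1.0417, f(x_5) = 0.504782, coefficient = 2
x_6 = 1.2500, f(x_6) = 0.315322, coefficient = 1

I ≈ (0.208333/2) × 9.077278 = 0.945550
Exact value: 0.948985
Error: 0.003435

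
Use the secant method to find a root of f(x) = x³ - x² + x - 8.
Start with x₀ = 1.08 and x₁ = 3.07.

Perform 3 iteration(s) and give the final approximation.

f(x) = x³ - x² + x - 8
x₀ = 1.08, x₁ = 3.07

Secant formula: x_{n+1} = x_n - f(x_n)(x_n - x_{n-1})/(f(x_n) - f(x_{n-1}))

Iteration 1:
  f(1.080000) = -6.826688
  f(3.070000) = 14.579543
  x_2 = 3.070000 - 14.579543×(3.070000 - 1.080000)/(14.579543 - (-6.826688))
       = 1.714633
Iteration 2:
  f(3.070000) = 14.579543
  f(1.714633) = -4.184368
  x_3 = 1.714633 - (-4.184368)×(1.714633 - 3.070000)/(-4.184368 - 14.579543)
       = 2.016881
Iteration 3:
  f(1.714633) = -4.184368
  f(2.016881) = -1.846639
  x_4 = 2.016881 - (-1.846639)×(2.016881 - 1.714633)/(-1.846639 - (-4.184368))
       = 2.255636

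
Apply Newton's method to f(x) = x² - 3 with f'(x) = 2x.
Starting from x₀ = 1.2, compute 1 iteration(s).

f(x) = x² - 3
f'(x) = 2x
x₀ = 1.2

Newton-Raphson formula: x_{n+1} = x_n - f(x_n)/f'(x_n)

Iteration 1:
  f(1.200000) = -1.560000
  f'(1.200000) = 2.400000
  x_1 = 1.200000 - (-1.560000)/2.400000 = 1.850000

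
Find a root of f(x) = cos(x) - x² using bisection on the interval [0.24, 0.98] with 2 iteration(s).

f(x) = cos(x) - x²
Initial interval: [0.24, 0.98]

Iteration 1:
  c_1 = (0.240000 + 0.980000)/2 = 0.610000
  f(c_1) = f(0.610000) = 0.447548
  f(a) × f(c) ≥ 0, new interval: [0.610000, 0.980000]
Iteration 2:
  c_2 = (0.610000 + 0.980000)/2 = 0.795000
  f(c_2) = f(0.795000) = 0.068260
  f(a) × f(c) ≥ 0, new interval: [0.795000, 0.980000]

After 2 iteration(s), the approximation is c_2 = 0.795000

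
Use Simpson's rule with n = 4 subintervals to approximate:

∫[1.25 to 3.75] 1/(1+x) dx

f(x) = 1/(1+x)
a = 1.25, b = 3.75, n = 4
h = (b - a)/n = 0.625000

Simpson's rule: (h/3)[f(x₀) + 4f(x₁) + 2f(x₂) + ... + f(xₙ)]

x_0 = 1.2500, f(x_0) = 0.444444, coefficient = 1
x_1 = 1.8750, f(x_1) = 0.347826, coefficient = 4
x_2 = 2.5000, f(x_2) = 0.285714, coefficient = 2
x_3 = 3.1250, f(x_3) = 0.242424, coefficient = 4
x_4 = 3.7500, f(x_4) = 0.210526, coefficient = 1

I ≈ (0.625000/3) × 3.587401 = 0.747375
Exact value: 0.747214
Error: 0.000161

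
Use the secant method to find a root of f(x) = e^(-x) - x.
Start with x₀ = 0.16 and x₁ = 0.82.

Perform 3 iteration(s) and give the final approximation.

f(x) = e^(-x) - x
x₀ = 0.16, x₁ = 0.82

Secant formula: x_{n+1} = x_n - f(x_n)(x_n - x_{n-1})/(f(x_n) - f(x_{n-1}))

Iteration 1:
  f(0.160000) = 0.692144
  f(0.820000) = -0.379568
  x_2 = 0.820000 - (-0.379568)×(0.820000 - 0.160000)/(-0.379568 - 0.692144)
       = 0.586248
Iteration 2:
  f(0.820000) = -0.379568
  f(0.586248) = -0.029837
  x_3 = 0.586248 - (-0.029837)×(0.586248 - 0.820000)/(-0.029837 - (-0.379568))
       = 0.566306
Iteration 3:
  f(0.586248) = -0.029837
  f(0.566306) = 0.001313
  x_4 = 0.566306 - 0.001313×(0.566306 - 0.586248)/(0.001313 - (-0.029837))
       = 0.567146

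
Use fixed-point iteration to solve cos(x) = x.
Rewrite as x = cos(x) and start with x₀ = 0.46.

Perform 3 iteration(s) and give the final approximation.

Equation: cos(x) = x
Fixed-point form: x = cos(x)
x₀ = 0.46

x_1 = g(0.460000) = 0.896052
x_2 = g(0.896052) = 0.624697
x_3 = g(0.624697) = 0.811140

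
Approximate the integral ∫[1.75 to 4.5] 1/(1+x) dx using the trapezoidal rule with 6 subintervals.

f(x) = 1/(1+x)
a = 1.75, b = 4.5, n = 6
h = (b - a)/n = 0.458333

Trapezoidal rule: (h/2)[f(x₀) + 2f(x₁) + 2f(x₂) + ... + f(xₙ)]

x_0 = 1.7500, f(x_0) = 0.363636, coefficient = 1
x_1 = 2.2083, f(x_1) = 0.311688, coefficient = 2
x_2 = 2.6667, f(x_2) = 0.272727, coefficient = 2
x_3 = 3.1250, f(x_3) = 0.242424, coefficient = 2
x_4 = 3.5833, f(x_4) = 0.218182, coefficient = 2
x_5 = 4.0417, f(x_5) = 0.198347, coefficient = 2
x_6 = 4.5000, f(x_6) = 0.181818, coefficient = 1

I ≈ (0.458333/2) × 3.032192 = 0.694877
Exact value: 0.693147
Error: 0.001730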